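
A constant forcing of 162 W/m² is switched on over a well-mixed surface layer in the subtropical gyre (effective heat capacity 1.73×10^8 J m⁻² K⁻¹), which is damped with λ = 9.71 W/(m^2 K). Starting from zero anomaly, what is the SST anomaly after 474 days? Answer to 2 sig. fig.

Areal heat capacity C = 1.73×10^8 J m⁻² K⁻¹ (given).
τ = C / λ = 1.73×10^8 / 9.71 = 1.78×10^7 s.
Equilibrium anomaly ΔT_eq = F / λ = 162 / 9.71 = 16.7 K.
t = 474 days = 4.10×10^7 s, so t/τ = 2.30.
ΔT(t) = ΔT_eq (1 − e^(−t/τ)) = 16.7 × (1 − e^−2.30) = 15.0 K.

15 K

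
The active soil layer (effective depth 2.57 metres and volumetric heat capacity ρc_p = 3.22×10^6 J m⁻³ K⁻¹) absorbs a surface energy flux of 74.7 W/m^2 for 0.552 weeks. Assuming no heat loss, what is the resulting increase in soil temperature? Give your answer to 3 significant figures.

3.01 K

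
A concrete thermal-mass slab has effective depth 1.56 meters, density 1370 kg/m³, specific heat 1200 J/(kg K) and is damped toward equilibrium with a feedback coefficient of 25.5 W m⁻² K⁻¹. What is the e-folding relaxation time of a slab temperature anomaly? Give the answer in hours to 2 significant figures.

28 hours

Areal heat capacity C = ρ c_p D = 1370 × 1200 × 1.56 = 2.56×10^6 J/(m²·K).
Relaxation time τ = C / λ = 2.56×10^6 / 25.5 = 1.01×10^5 s.
In hours: 1.01×10^5 s / (3600 s/hour) = 27.9 hours.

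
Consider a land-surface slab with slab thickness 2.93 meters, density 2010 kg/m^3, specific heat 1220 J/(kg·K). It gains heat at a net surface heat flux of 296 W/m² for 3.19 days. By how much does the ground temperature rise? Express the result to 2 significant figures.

11 K

Areal heat capacity C = ρ c_p D = 2010 × 1220 × 2.93 = 7.18×10^6 J/(m^2 K).
Net heat input Q = F Δt = 296 × (3.19 days × 86400 s/day) = 8.16×10^7 J/m².
ΔT = Q / C = 8.16×10^7 / 7.18×10^6 = 11.4 K.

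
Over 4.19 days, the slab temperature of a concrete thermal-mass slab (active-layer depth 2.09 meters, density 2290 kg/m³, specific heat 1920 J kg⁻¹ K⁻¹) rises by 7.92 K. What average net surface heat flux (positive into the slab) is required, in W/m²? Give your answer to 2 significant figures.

Areal heat capacity C = ρ c_p D = 2290 × 1920 × 2.09 = 9.19×10^6 J/(m^2 K).
Required heat per unit area: Q = C ΔT = 9.19×10^6 × 7.92 = 7.28×10^7 J/m².
Flux F = Q / Δt = 7.28×10^7 / 3.62×10^5 s = 201 W/m².

200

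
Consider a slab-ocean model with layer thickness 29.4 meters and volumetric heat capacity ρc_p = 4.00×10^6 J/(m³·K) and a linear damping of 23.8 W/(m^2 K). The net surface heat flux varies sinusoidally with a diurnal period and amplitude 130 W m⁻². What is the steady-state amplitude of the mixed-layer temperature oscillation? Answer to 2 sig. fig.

0.015 K

Areal heat capacity C = ρc_p × D = 4.00×10^6 × 29.4 = 1.18×10^8 J m⁻² K⁻¹.
Angular frequency ω = 2π / T = 2π / 86400 s = 7.27×10^-5 s⁻¹.
√((Cω)² + λ²) = √((8550)² + 23.8²) = 8550 W/(m²·K).
Amplitude A = F₀ / √((Cω)²+λ²) = 130 / 8550 = 0.0152 K.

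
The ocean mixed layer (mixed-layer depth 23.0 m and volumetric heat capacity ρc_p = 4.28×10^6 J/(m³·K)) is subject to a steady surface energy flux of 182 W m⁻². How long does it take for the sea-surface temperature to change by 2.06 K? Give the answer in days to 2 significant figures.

Areal heat capacity C = ρc_p × D = 4.28×10^6 × 23.0 = 9.84×10^7 J/(m²·K).
Time required: Δt = C ΔT / F = 9.84×10^7 × 2.06 / 182 = 1.11×10^6 s.
In days: 1.11×10^6 s / (86400 s/day) = 12.9 days.

13 days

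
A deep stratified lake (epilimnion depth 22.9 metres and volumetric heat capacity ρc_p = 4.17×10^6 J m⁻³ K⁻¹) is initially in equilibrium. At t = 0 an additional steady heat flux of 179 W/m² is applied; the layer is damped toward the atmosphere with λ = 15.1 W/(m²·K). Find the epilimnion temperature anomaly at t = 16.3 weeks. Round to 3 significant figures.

9.36 K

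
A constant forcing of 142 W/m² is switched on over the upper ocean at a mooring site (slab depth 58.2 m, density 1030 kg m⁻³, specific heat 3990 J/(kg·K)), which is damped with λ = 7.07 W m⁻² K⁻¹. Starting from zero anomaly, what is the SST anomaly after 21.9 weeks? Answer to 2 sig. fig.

6.5 K

Areal heat capacity C = ρ c_p D = 1030 × 3990 × 58.2 = 2.39×10^8 J/(m²·K).
τ = C / λ = 2.39×10^8 / 7.07 = 3.38×10^7 s.
Equilibrium anomaly ΔT_eq = F / λ = 142 / 7.07 = 20.1 K.
t = 21.9 weeks = 1.32×10^7 s, so t/τ = 0.392.
ΔT(t) = ΔT_eq (1 − e^(−t/τ)) = 20.1 × (1 − e^−0.392) = 6.51 K.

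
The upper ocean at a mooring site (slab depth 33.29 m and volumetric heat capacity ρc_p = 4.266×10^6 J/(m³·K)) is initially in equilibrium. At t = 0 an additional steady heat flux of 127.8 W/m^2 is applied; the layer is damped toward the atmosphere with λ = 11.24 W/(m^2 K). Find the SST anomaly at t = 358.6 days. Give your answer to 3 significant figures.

10.4 K

Areal heat capacity C = ρc_p × D = 4.266×10^6 × 33.29 = 1.42×10^8 J m⁻² K⁻¹.
τ = C / λ = 1.42×10^8 / 11.24 = 1.26×10^7 s.
Equilibrium anomaly ΔT_eq = F / λ = 127.8 / 11.24 = 11.4 K.
t = 358.6 days = 3.10×10^7 s, so t/τ = 2.45.
ΔT(t) = ΔT_eq (1 − e^(−t/τ)) = 11.4 × (1 − e^−2.45) = 10.4 K.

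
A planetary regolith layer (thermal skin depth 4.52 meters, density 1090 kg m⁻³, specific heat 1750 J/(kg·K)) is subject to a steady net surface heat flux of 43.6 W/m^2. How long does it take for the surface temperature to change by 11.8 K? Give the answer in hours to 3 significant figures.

648 hours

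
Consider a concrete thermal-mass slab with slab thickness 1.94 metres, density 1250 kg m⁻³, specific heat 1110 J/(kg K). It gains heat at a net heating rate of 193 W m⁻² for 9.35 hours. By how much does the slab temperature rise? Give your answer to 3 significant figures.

2.41 K

Areal heat capacity C = ρ c_p D = 1250 × 1110 × 1.94 = 2.69×10^6 J/(m^2 K).
Net heat input Q = F Δt = 193 × (9.35 hours × 3600 s/hour) = 6.50×10^6 J/m².
ΔT = Q / C = 6.50×10^6 / 2.69×10^6 = 2.41 K.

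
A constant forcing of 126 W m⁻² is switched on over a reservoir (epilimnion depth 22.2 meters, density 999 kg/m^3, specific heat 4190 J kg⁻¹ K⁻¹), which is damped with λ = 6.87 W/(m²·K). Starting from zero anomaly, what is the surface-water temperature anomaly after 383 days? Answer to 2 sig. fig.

17 K

Areal heat capacity C = ρ c_p D = 999 × 4190 × 22.2 = 9.29×10^7 J/(m²·K).
τ = C / λ = 9.29×10^7 / 6.87 = 1.35×10^7 s.
Equilibrium anomaly ΔT_eq = F / λ = 126 / 6.87 = 18.3 K.
t = 383 days = 3.31×10^7 s, so t/τ = 2.45.
ΔT(t) = ΔT_eq (1 − e^(−t/τ)) = 18.3 × (1 − e^−2.45) = 16.8 K.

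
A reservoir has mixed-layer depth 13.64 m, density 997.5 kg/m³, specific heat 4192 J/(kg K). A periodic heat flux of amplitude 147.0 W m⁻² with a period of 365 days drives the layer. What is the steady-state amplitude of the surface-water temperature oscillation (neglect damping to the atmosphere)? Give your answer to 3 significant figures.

12.9 K

Areal heat capacity C = ρ c_p D = 997.5 × 4192 × 13.64 = 5.70×10^7 J/(m^2 K).
Angular frequency ω = 2π / T = 2π / 3.15×10^7 s = 1.99×10^-7 s⁻¹.
Cω = 5.70×10^7 × 1.99×10^-7 = 11.4 W/(m²·K).
Amplitude A = F₀ / (Cω) = 147.0 / 11.4 = 12.9 K.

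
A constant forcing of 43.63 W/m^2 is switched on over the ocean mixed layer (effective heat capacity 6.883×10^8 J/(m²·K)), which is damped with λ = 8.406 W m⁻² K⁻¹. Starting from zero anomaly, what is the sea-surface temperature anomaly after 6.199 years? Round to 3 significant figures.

Areal heat capacity C = 6.883×10^8 J/(m²·K) (given).
τ = C / λ = 6.88×10^8 / 8.406 = 8.19×10^7 s.
Equilibrium anomaly ΔT_eq = F / λ = 43.63 / 8.406 = 5.19 K.
t = 6.199 years = 1.96×10^8 s, so t/τ = 2.39.
ΔT(t) = ΔT_eq (1 − e^(−t/τ)) = 5.19 × (1 − e^−2.39) = 4.71 K.

4.71 K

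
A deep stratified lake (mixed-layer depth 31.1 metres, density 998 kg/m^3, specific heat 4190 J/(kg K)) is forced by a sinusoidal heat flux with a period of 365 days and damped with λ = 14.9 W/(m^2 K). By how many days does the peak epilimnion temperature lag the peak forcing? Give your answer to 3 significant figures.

Areal heat capacity C = ρ c_p D = 998 × 4190 × 31.1 = 1.30×10^8 J/(m^2 K).
ω = 2π / 3.15×10^7 s = 1.99×10^-7 s⁻¹.
Phase lag φ = arctan(Cω/λ) = arctan(25.9/14.9) = 1.05 rad.
Time lag = φ / ω = 1.05 / 1.99×10^-7 = 5.26×10^6 s = 60.9 days.

60.9 days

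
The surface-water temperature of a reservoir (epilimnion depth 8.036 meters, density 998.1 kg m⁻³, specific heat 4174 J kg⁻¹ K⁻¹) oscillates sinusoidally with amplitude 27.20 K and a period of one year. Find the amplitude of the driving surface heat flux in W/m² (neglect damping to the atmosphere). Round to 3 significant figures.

Areal heat capacity C = ρ c_p D = 998.1 × 4174 × 8.036 = 3.35×10^7 J m⁻² K⁻¹.
ω = 2π / 3.15×10^7 s = 1.99×10^-7 s⁻¹.
Cω = 3.35×10^7 × 1.99×10^-7 = 6.67 W/(m²·K).
F₀ = A × Cω = 27.20 × 6.67 = 181 W/m².

181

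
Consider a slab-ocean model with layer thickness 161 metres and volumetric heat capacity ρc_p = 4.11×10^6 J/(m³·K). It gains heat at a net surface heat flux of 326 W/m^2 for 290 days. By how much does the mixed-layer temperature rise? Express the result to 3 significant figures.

12.3 K

Areal heat capacity C = ρc_p × D = 4.11×10^6 × 161 = 6.62×10^8 J m⁻² K⁻¹.
Net heat input Q = F Δt = 326 × (290 days × 86400 s/day) = 8.17×10^9 J/m².
ΔT = Q / C = 8.17×10^9 / 6.62×10^8 = 12.3 K.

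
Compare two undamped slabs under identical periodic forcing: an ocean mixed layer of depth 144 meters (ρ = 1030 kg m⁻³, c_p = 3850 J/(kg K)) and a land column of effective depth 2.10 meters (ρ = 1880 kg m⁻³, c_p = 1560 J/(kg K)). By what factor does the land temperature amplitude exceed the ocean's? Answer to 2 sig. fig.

93

C_ocean = 1030 × 3850 × 144 = 5.71×10^8 J/(m²·K).
C_land = 1880 × 1560 × 2.10 = 6.16×10^6 J/(m²·K).
Undamped amplitude ∝ 1/C, so A_land/A_ocean = C_ocean/C_land = 92.7.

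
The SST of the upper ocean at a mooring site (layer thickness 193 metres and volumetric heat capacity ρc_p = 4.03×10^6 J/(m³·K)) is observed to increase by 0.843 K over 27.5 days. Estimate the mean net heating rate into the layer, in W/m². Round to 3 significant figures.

276

Areal heat capacity C = ρc_p × D = 4.03×10^6 × 193 = 7.78×10^8 J m⁻² K⁻¹.
Required heat per unit area: Q = C ΔT = 7.78×10^8 × 0.843 = 6.56×10^8 J/m².
Flux F = Q / Δt = 6.56×10^8 / 2.38×10^6 s = 276 W/m².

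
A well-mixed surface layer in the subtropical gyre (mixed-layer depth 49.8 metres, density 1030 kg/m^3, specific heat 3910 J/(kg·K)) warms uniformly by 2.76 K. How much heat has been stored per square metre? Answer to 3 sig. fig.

Areal heat capacity C = ρ c_p D = 1030 × 3910 × 49.8 = 2.01×10^8 J/(m^2 K).
ΔQ = C ΔT = 2.01×10^8 × 2.76 = 5.54×10^8 J/m².

5.54×10^8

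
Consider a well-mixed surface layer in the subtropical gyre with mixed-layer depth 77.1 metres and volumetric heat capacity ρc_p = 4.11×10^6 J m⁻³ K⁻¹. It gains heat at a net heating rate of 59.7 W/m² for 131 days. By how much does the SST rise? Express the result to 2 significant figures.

Areal heat capacity C = ρc_p × D = 4.11×10^6 × 77.1 = 3.17×10^8 J/(m²·K).
Net heat input Q = F Δt = 59.7 × (131 days × 86400 s/day) = 6.76×10^8 J/m².
ΔT = Q / C = 6.76×10^8 / 3.17×10^8 = 2.13 K.

2.1 K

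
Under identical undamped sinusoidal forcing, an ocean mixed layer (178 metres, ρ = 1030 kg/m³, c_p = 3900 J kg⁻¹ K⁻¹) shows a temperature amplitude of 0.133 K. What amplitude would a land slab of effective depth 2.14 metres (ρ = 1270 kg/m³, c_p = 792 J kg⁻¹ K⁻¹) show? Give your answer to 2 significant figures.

44 K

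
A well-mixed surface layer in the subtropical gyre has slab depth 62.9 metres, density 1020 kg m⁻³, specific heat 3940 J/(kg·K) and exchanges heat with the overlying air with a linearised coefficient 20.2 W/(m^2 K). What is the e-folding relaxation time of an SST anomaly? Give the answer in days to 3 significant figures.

145 days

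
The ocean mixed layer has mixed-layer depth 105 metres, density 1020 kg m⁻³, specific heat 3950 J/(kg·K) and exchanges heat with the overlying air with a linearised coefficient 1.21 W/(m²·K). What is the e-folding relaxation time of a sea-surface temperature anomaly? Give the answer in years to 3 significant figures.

Areal heat capacity C = ρ c_p D = 1020 × 3950 × 105 = 4.23×10^8 J/(m^2 K).
Relaxation time τ = C / λ = 4.23×10^8 / 1.21 = 3.50×10^8 s.
In years: 3.50×10^8 s / (3.156×10^7 s/year) = 11.1 years.

11.1 years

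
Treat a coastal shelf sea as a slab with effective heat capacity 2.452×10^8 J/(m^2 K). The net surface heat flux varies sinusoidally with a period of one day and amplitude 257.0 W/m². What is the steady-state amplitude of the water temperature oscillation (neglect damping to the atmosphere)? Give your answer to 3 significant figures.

Areal heat capacity C = 2.452×10^8 J/(m^2 K) (given).
Angular frequency ω = 2π / T = 2π / 86400 s = 7.27×10^-5 s⁻¹.
Cω = 2.45×10^8 × 7.27×10^-5 = 17800 W/(m²·K).
Amplitude A = F₀ / (Cω) = 257.0 / 17800 = 0.0144 K.

0.0144 K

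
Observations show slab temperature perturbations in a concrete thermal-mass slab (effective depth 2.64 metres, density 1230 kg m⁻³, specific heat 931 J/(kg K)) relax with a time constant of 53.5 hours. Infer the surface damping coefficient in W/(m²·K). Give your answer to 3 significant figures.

15.7

Areal heat capacity C = ρ c_p D = 1230 × 931 × 2.64 = 3.02×10^6 J m⁻² K⁻¹.
τ = 53.5 hours = 1.93×10^5 s.
λ = C / τ = 3.02×10^6 / 1.93×10^5 = 15.7 W/(m²·K).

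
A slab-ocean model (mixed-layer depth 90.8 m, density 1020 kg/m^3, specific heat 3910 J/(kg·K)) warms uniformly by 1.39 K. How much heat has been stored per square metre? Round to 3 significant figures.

5.03×10^8

Areal heat capacity C = ρ c_p D = 1020 × 3910 × 90.8 = 3.62×10^8 J m⁻² K⁻¹.
ΔQ = C ΔT = 3.62×10^8 × 1.39 = 5.03×10^8 J/m².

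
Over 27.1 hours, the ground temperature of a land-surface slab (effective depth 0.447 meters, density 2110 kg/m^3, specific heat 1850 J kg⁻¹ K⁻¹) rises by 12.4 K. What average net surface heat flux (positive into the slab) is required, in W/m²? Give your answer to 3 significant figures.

222

Areal heat capacity C = ρ c_p D = 2110 × 1850 × 0.447 = 1.74×10^6 J/(m^2 K).
Required heat per unit area: Q = C ΔT = 1.74×10^6 × 12.4 = 2.16×10^7 J/m².
Flux F = Q / Δt = 2.16×10^7 / 97600 s = 222 W/m².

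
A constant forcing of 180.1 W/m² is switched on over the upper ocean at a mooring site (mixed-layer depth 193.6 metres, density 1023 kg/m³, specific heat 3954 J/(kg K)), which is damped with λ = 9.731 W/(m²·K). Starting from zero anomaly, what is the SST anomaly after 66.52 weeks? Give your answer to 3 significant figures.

7.28 K

Areal heat capacity C = ρ c_p D = 1023 × 3954 × 193.6 = 7.83×10^8 J m⁻² K⁻¹.
τ = C / λ = 7.83×10^8 / 9.731 = 8.05×10^7 s.
Equilibrium anomaly ΔT_eq = F / λ = 180.1 / 9.731 = 18.5 K.
t = 66.52 weeks = 4.02×10^7 s, so t/τ = 0.500.
ΔT(t) = ΔT_eq (1 − e^(−t/τ)) = 18.5 × (1 − e^−0.500) = 7.28 K.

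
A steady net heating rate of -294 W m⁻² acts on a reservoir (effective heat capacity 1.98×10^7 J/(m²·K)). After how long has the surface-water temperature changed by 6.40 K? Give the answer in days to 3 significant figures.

Areal heat capacity C = 1.98×10^7 J/(m²·K) (given).
Time required: Δt = C ΔT / F = 1.98×10^7 × -6.40 / -294 = 4.31×10^5 s.
In days: 4.31×10^5 s / (86400 s/day) = 4.99 days.

4.99 days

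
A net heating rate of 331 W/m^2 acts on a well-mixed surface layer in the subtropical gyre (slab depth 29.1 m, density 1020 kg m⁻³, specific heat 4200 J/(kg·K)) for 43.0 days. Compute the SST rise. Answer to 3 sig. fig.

9.86 K

Areal heat capacity C = ρ c_p D = 1020 × 4200 × 29.1 = 1.25×10^8 J/(m²·K).
Net heat input Q = F Δt = 331 × (43.0 days × 86400 s/day) = 1.23×10^9 J/m².
ΔT = Q / C = 1.23×10^9 / 1.25×10^8 = 9.86 K.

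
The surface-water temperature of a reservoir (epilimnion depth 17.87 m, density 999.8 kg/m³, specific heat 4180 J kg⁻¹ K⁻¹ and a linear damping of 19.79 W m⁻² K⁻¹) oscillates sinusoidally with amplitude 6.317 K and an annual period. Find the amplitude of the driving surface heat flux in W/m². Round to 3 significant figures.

156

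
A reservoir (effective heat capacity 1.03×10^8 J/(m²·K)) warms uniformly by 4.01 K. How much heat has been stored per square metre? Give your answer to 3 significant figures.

Areal heat capacity C = 1.03×10^8 J/(m²·K) (given).
ΔQ = C ΔT = 1.03×10^8 × 4.01 = 4.13×10^8 J/m².

4.13×10^8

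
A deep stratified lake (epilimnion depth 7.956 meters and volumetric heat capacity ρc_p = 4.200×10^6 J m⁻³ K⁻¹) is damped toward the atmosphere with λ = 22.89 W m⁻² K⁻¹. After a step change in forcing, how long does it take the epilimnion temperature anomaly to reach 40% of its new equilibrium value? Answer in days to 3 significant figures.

8.63 days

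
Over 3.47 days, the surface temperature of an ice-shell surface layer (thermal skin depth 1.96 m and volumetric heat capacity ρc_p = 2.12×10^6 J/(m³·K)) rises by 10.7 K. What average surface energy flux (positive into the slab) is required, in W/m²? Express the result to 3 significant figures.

148

Areal heat capacity C = ρc_p × D = 2.12×10^6 × 1.96 = 4.16×10^6 J/(m²·K).
Required heat per unit area: Q = C ΔT = 4.16×10^6 × 10.7 = 4.45×10^7 J/m².
Flux F = Q / Δt = 4.45×10^7 / 3.00×10^5 s = 148 W/m².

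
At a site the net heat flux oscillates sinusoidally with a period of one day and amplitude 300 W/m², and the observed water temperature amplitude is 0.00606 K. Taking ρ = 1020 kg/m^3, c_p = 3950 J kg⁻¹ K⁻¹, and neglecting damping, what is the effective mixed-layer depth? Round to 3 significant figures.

169 m

ω = 2π / 86400 s = 7.27×10^-5 s⁻¹.
Required C = F₀ / (A ω) = 300 / (0.00606 × 7.27×10^-5) = 6.81×10^8 J/(m²·K).
D = C / (ρ c_p) = 6.81×10^8 / (1020 × 3950) = 169 m.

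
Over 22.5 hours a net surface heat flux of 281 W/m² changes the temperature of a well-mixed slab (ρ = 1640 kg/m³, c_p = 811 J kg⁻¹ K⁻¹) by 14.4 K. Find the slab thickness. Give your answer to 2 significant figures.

Heat input Q = F Δt = 281 × 81000 s = 2.28×10^7 J/m².
Required areal heat capacity C = Q / ΔT = 1.58×10^6 J/(m²·K).
Depth D = C / (ρ c_p) = 1.58×10^6 / (1640 × 811) = 1.19 m.

1.2 m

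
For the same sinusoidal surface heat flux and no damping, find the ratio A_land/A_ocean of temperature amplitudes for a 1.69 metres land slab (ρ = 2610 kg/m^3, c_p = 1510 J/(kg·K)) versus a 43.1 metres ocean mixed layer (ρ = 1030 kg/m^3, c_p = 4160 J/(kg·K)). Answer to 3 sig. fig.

C_ocean = 1030 × 4160 × 43.1 = 1.85×10^8 J/(m²·K).
C_land = 2610 × 1510 × 1.69 = 6.66×10^6 J/(m²·K).
Undamped amplitude ∝ 1/C, so A_land/A_ocean = C_ocean/C_land = 27.7.

27.7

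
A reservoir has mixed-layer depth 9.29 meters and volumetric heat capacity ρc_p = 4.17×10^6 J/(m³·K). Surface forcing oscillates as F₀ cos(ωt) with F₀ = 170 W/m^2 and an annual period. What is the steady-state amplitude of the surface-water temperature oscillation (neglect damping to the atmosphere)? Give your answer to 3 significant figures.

Areal heat capacity C = ρc_p × D = 4.17×10^6 × 9.29 = 3.87×10^7 J/(m^2 K).
Angular frequency ω = 2π / T = 2π / 3.15×10^7 s = 1.99×10^-7 s⁻¹.
Cω = 3.87×10^7 × 1.99×10^-7 = 7.72 W/(m²·K).
Amplitude A = F₀ / (Cω) = 170 / 7.72 = 22.0 K.

22.0 K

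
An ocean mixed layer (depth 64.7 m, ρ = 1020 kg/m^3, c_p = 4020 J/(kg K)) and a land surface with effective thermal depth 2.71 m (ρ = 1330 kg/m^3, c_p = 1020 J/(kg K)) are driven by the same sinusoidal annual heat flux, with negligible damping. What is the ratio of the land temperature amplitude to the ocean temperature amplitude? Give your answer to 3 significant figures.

C_ocean = 1020 × 4020 × 64.7 = 2.65×10^8 J/(m²·K).
C_land = 1330 × 1020 × 2.71 = 3.68×10^6 J/(m²·K).
Undamped amplitude ∝ 1/C, so A_land/A_ocean = C_ocean/C_land = 72.2.

72.2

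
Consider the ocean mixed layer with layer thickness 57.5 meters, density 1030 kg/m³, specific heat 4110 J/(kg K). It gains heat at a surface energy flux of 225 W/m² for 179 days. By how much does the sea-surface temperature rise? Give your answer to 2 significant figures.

Areal heat capacity C = ρ c_p D = 1030 × 4110 × 57.5 = 2.43×10^8 J m⁻² K⁻¹.
Net heat input Q = F Δt = 225 × (179 days × 86400 s/day) = 3.48×10^9 J/m².
ΔT = Q / C = 3.48×10^9 / 2.43×10^8 = 14.3 K.

14 K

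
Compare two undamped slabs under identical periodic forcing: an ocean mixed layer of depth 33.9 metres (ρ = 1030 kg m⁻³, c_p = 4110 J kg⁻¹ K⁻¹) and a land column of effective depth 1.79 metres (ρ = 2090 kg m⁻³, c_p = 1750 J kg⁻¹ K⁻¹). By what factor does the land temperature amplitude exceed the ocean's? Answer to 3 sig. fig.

C_ocean = 1030 × 4110 × 33.9 = 1.44×10^8 J/(m²·K).
C_land = 2090 × 1750 × 1.79 = 6.55×10^6 J/(m²·K).
Undamped amplitude ∝ 1/C, so A_land/A_ocean = C_ocean/C_land = 21.9.

21.9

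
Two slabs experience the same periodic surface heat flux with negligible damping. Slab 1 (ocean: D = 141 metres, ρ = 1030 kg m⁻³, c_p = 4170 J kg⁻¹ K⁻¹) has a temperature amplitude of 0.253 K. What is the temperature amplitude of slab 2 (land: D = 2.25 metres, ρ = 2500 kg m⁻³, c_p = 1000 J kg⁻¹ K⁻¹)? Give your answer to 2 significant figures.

C_ocean = 6.06×10^8 J/(m²·K); C_land = 5.62×10^6 J/(m²·K).
A ∝ 1/C ⇒ A_land = A_ocean × C_ocean/C_land = 0.253 × 108 = 27.2 K.

27 K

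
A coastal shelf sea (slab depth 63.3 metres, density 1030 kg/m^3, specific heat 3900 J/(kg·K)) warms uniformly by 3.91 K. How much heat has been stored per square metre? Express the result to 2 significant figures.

Areal heat capacity C = ρ c_p D = 1030 × 3900 × 63.3 = 2.54×10^8 J/(m²·K).
ΔQ = C ΔT = 2.54×10^8 × 3.91 = 9.94×10^8 J/m².

9.9×10^8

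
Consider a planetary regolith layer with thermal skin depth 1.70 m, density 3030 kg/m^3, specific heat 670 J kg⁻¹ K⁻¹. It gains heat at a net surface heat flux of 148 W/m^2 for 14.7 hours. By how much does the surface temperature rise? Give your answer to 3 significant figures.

2.27 K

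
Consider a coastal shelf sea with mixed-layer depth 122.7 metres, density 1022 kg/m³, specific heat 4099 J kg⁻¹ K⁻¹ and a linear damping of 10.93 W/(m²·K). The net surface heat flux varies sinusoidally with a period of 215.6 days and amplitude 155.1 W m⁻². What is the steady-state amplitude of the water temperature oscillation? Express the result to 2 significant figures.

0.89 K

Areal heat capacity C = ρ c_p D = 1022 × 4099 × 122.7 = 5.14×10^8 J/(m^2 K).
Angular frequency ω = 2π / T = 2π / 1.86×10^7 s = 3.37×10^-7 s⁻¹.
√((Cω)² + λ²) = √((173)² + 10.93²) = 174 W/(m²·K).
Amplitude A = F₀ / √((Cω)²+λ²) = 155.1 / 174 = 0.893 K.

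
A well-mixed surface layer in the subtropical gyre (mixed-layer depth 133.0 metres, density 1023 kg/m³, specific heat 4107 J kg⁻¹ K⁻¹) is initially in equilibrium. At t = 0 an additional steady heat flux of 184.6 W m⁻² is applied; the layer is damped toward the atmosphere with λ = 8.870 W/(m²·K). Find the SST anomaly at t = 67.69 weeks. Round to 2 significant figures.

9.9 K

Areal heat capacity C = ρ c_p D = 1023 × 4107 × 133.0 = 5.59×10^8 J/(m^2 K).
τ = C / λ = 5.59×10^8 / 8.870 = 6.30×10^7 s.
Equilibrium anomaly ΔT_eq = F / λ = 184.6 / 8.870 = 20.8 K.
t = 67.69 weeks = 4.09×10^7 s, so t/τ = 0.650.
ΔT(t) = ΔT_eq (1 − e^(−t/τ)) = 20.8 × (1 − e^−0.650) = 9.95 K.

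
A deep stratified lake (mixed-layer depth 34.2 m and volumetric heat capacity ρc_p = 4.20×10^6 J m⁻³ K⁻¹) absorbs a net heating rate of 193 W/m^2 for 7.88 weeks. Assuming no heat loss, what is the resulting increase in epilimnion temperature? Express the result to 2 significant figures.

6.4 K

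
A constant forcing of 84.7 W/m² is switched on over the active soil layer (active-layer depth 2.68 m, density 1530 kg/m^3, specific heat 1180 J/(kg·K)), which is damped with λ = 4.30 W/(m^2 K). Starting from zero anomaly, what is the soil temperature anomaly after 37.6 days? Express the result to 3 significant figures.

18.6 K

Areal heat capacity C = ρ c_p D = 1530 × 1180 × 2.68 = 4.84×10^6 J/(m²·K).
τ = C / λ = 4.84×10^6 / 4.30 = 1.13×10^6 s.
Equilibrium anomaly ΔT_eq = F / λ = 84.7 / 4.30 = 19.7 K.
t = 37.6 days = 3.25×10^6 s, so t/τ = 2.89.
ΔT(t) = ΔT_eq (1 − e^(−t/τ)) = 19.7 × (1 − e^−2.89) = 18.6 K.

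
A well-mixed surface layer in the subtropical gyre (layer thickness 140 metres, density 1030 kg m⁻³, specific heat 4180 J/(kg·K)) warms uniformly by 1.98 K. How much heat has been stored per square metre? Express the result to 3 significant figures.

1.19×10^9

Areal heat capacity C = ρ c_p D = 1030 × 4180 × 140 = 6.03×10^8 J/(m^2 K).
ΔQ = C ΔT = 6.03×10^8 × 1.98 = 1.19×10^9 J/m².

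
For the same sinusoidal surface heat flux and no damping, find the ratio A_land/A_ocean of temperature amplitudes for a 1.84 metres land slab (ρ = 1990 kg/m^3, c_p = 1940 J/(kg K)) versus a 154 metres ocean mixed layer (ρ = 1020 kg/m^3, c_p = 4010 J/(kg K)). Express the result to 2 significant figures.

89

C_ocean = 1020 × 4010 × 154 = 6.30×10^8 J/(m²·K).
C_land = 1990 × 1940 × 1.84 = 7.10×10^6 J/(m²·K).
Undamped amplitude ∝ 1/C, so A_land/A_ocean = C_ocean/C_land = 88.7.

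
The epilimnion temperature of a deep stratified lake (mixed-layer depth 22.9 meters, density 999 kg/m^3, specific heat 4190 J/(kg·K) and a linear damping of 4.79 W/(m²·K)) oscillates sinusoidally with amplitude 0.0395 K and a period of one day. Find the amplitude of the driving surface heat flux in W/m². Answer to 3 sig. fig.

Areal heat capacity C = ρ c_p D = 999 × 4190 × 22.9 = 9.59×10^7 J/(m²·K).
ω = 2π / 86400 s = 7.27×10^-5 s⁻¹.
√((Cω)² + λ²) = √((6970)² + 4.79²) = 6970 W/(m²·K).
F₀ = A × √((Cω)²+λ²) = 0.0395 × 6970 = 275 W/m².

275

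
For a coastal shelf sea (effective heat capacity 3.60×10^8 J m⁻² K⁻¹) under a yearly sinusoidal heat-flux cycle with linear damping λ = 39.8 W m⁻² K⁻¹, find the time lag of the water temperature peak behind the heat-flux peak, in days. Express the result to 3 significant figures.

Areal heat capacity C = 3.60×10^8 J m⁻² K⁻¹ (given).
ω = 2π / 3.15×10^7 s = 1.99×10^-7 s⁻¹.
Phase lag φ = arctan(Cω/λ) = arctan(71.7/39.8) = 1.06 rad.
Time lag = φ / ω = 1.06 / 1.99×10^-7 = 5.34×10^6 s = 61.8 days.

61.8 days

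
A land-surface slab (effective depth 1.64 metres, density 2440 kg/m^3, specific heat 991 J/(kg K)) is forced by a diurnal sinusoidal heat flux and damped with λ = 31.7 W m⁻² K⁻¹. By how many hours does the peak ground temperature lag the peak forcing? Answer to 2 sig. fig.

5.6 hours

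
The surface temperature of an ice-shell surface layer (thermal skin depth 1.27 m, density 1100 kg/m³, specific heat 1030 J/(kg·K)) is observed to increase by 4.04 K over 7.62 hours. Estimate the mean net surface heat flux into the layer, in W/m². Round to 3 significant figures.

212

Areal heat capacity C = ρ c_p D = 1100 × 1030 × 1.27 = 1.44×10^6 J/(m²·K).
Required heat per unit area: Q = C ΔT = 1.44×10^6 × 4.04 = 5.81×10^6 J/m².
Flux F = Q / Δt = 5.81×10^6 / 27400 s = 212 W/m².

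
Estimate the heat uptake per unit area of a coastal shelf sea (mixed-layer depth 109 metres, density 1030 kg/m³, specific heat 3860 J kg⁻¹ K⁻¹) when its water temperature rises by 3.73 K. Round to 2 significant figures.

Areal heat capacity C = ρ c_p D = 1030 × 3860 × 109 = 4.33×10^8 J m⁻² K⁻¹.
ΔQ = C ΔT = 4.33×10^8 × 3.73 = 1.62×10^9 J/m².

1.6×10^9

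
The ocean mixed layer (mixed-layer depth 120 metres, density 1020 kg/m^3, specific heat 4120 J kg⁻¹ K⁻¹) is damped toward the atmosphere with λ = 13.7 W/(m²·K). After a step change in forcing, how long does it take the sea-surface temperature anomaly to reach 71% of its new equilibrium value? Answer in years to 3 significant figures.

1.44 years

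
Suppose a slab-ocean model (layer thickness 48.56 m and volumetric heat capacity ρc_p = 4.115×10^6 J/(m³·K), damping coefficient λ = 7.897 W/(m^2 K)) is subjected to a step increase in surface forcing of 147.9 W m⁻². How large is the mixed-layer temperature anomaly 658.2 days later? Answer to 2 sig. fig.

17 K

Areal heat capacity C = ρc_p × D = 4.115×10^6 × 48.56 = 2.00×10^8 J m⁻² K⁻¹.
τ = C / λ = 2.00×10^8 / 7.897 = 2.53×10^7 s.
Equilibrium anomaly ΔT_eq = F / λ = 147.9 / 7.897 = 18.7 K.
t = 658.2 days = 5.69×10^7 s, so t/τ = 2.25.
ΔT(t) = ΔT_eq (1 − e^(−t/τ)) = 18.7 × (1 − e^−2.25) = 16.7 K.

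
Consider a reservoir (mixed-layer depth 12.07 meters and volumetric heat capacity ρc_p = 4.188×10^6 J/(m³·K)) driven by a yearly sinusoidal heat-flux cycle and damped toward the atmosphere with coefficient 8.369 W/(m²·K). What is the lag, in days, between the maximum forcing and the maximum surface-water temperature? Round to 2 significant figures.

Areal heat capacity C = ρc_p × D = 4.188×10^6 × 12.07 = 5.05×10^7 J/(m²·K).
ω = 2π / 3.15×10^7 s = 1.99×10^-7 s⁻¹.
Phase lag φ = arctan(Cω/λ) = arctan(10.1/8.369) = 0.877 rad.
Time lag = φ / ω = 0.877 / 1.99×10^-7 = 4.40×10^6 s = 51.0 days.

51 days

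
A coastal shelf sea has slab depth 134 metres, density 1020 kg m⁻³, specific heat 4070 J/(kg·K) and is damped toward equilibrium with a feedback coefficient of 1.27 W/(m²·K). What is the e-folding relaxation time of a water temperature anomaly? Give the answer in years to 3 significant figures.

Areal heat capacity C = ρ c_p D = 1020 × 4070 × 134 = 5.56×10^8 J m⁻² K⁻¹.
Relaxation time τ = C / λ = 5.56×10^8 / 1.27 = 4.38×10^8 s.
In years: 4.38×10^8 s / (3.156×10^7 s/year) = 13.9 years.

13.9 years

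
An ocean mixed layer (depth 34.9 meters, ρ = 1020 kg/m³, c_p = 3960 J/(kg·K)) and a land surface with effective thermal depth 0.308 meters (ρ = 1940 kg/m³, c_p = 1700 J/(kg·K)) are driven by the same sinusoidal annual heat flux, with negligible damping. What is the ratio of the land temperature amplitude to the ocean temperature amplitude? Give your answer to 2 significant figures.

C_ocean = 1020 × 3960 × 34.9 = 1.41×10^8 J/(m²·K).
C_land = 1940 × 1700 × 0.308 = 1.02×10^6 J/(m²·K).
Undamped amplitude ∝ 1/C, so A_land/A_ocean = C_ocean/C_land = 139.

140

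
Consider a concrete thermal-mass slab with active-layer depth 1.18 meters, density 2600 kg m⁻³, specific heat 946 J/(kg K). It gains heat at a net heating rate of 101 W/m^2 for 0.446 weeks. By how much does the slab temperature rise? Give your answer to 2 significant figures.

9.4 K

Areal heat capacity C = ρ c_p D = 2600 × 946 × 1.18 = 2.90×10^6 J m⁻² K⁻¹.
Net heat input Q = F Δt = 101 × (0.446 weeks × 6.048×10^5 s/week) = 2.72×10^7 J/m².
ΔT = Q / C = 2.72×10^7 / 2.90×10^6 = 9.39 K.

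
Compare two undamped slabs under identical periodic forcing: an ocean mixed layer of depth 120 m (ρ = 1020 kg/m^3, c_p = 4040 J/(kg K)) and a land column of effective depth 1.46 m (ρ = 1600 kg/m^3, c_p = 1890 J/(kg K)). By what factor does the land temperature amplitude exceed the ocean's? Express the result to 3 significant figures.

C_ocean = 1020 × 4040 × 120 = 4.94×10^8 J/(m²·K).
C_land = 1600 × 1890 × 1.46 = 4.42×10^6 J/(m²·K).
Undamped amplitude ∝ 1/C, so A_land/A_ocean = C_ocean/C_land = 112.

112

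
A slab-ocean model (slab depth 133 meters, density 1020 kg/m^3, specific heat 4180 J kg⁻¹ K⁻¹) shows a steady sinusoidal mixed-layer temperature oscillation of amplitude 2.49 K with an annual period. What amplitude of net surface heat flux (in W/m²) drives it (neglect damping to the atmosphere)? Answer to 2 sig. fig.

280

Areal heat capacity C = ρ c_p D = 1020 × 4180 × 133 = 5.67×10^8 J/(m²·K).
ω = 2π / 3.15×10^7 s = 1.99×10^-7 s⁻¹.
Cω = 5.67×10^8 × 1.99×10^-7 = 113 W/(m²·K).
F₀ = A × Cω = 2.49 × 113 = 281 W/m².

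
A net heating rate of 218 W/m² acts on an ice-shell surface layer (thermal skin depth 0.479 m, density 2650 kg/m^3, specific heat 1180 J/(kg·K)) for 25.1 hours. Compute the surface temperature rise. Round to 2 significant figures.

13 K

Areal heat capacity C = ρ c_p D = 2650 × 1180 × 0.479 = 1.50×10^6 J m⁻² K⁻¹.
Net heat input Q = F Δt = 218 × (25.1 hours × 3600 s/hour) = 1.97×10^7 J/m².
ΔT = Q / C = 1.97×10^7 / 1.50×10^6 = 13.2 K.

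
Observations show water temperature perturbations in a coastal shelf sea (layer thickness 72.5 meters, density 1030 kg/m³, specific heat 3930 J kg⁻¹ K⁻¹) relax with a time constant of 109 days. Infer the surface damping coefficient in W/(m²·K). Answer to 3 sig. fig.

Areal heat capacity C = ρ c_p D = 1030 × 3930 × 72.5 = 2.93×10^8 J m⁻² K⁻¹.
τ = 109 days = 9.42×10^6 s.
λ = C / τ = 2.93×10^8 / 9.42×10^6 = 31.2 W/(m²·K).

31.2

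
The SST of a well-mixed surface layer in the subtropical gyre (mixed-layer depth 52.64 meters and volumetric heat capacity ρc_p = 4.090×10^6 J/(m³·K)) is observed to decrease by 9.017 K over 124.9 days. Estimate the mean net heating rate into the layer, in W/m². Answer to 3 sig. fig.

-180

Areal heat capacity C = ρc_p × D = 4.090×10^6 × 52.64 = 2.15×10^8 J/(m²·K).
Required heat per unit area: Q = C ΔT = 2.15×10^8 × -9.017 = -1.94×10^9 J/m².
Flux F = Q / Δt = -1.94×10^9 / 1.08×10^7 s = -180 W/m².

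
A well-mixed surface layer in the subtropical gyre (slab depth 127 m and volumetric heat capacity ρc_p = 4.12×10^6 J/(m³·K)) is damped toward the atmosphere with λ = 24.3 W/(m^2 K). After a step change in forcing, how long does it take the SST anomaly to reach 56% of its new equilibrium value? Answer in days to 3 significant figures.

Areal heat capacity C = ρc_p × D = 4.12×10^6 × 127 = 5.23×10^8 J/(m²·K).
τ = C / λ = 5.23×10^8 / 24.3 = 2.15×10^7 s.
Fraction reached: 1 − e^(−t/τ) = 0.56 ⇒ t = −τ ln(1 − 0.56) = τ × 0.821.
t = 1.77×10^7 s = 205 days.

205 days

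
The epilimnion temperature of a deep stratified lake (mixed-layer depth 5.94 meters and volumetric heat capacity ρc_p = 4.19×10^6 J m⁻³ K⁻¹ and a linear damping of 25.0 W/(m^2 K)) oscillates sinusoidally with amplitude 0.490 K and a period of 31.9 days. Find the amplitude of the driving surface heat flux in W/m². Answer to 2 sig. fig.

30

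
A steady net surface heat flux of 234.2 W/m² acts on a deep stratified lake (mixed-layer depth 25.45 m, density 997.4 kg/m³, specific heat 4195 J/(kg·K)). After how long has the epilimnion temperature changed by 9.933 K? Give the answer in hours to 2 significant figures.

1300 hours

Areal heat capacity C = ρ c_p D = 997.4 × 4195 × 25.45 = 1.06×10^8 J/(m^2 K).
Time required: Δt = C ΔT / F = 1.06×10^8 × 9.933 / 234.2 = 4.52×10^6 s.
In hours: 4.52×10^6 s / (3600 s/hour) = 1250 hours.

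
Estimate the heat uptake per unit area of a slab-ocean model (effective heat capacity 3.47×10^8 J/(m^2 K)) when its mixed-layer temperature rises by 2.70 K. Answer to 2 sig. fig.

9.4×10^8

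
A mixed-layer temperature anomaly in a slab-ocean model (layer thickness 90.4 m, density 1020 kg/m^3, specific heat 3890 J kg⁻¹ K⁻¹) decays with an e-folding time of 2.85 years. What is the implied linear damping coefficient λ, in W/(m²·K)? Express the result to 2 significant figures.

4.0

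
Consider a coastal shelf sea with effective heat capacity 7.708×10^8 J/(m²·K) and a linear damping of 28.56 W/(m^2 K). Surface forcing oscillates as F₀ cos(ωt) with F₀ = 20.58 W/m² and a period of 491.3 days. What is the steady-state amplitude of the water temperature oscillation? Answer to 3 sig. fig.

0.175 K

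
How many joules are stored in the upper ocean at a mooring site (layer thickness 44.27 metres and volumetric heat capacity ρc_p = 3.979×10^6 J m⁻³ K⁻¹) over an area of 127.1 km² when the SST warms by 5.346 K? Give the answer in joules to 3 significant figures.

1.20×10^17 J

Areal heat capacity C = ρc_p × D = 3.979×10^6 × 44.27 = 1.76×10^8 J/(m^2 K).
Heat per unit area: q = C ΔT = 1.76×10^8 × 5.346 = 9.42×10^8 J/m².
Total heat: Q = q × A = 9.42×10^8 × (127.1 × 10⁶ m²) = 1.20×10^17 J.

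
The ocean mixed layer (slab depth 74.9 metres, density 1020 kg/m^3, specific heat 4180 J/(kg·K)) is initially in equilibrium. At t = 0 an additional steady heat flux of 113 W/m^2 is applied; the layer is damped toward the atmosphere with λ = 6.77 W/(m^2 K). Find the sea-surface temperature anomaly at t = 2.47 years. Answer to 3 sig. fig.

Areal heat capacity C = ρ c_p D = 1020 × 4180 × 74.9 = 3.19×10^8 J/(m^2 K).
τ = C / λ = 3.19×10^8 / 6.77 = 4.72×10^7 s.
Equilibrium anomaly ΔT_eq = F / λ = 113 / 6.77 = 16.7 K.
t = 2.47 years = 7.79×10^7 s, so t/τ = 1.65.
ΔT(t) = ΔT_eq (1 − e^(−t/τ)) = 16.7 × (1 − e^−1.65) = 13.5 K.

13.5 K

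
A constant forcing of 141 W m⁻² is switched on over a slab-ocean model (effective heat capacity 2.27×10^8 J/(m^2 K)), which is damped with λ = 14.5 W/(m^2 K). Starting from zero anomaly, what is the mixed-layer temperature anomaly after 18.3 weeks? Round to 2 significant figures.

Areal heat capacity C = 2.27×10^8 J/(m^2 K) (given).
τ = C / λ = 2.27×10^8 / 14.5 = 1.57×10^7 s.
Equilibrium anomaly ΔT_eq = F / λ = 141 / 14.5 = 9.72 K.
t = 18.3 weeks = 1.11×10^7 s, so t/τ = 0.707.
ΔT(t) = ΔT_eq (1 − e^(−t/τ)) = 9.72 × (1 − e^−0.707) = 4.93 K.

4.9 K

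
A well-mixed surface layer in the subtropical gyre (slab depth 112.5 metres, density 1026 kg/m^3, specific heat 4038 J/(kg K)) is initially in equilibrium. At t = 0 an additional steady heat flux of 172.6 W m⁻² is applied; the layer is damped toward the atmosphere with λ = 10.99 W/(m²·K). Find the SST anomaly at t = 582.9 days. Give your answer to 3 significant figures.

Areal heat capacity C = ρ c_p D = 1026 × 4038 × 112.5 = 4.66×10^8 J/(m²·K).
τ = C / λ = 4.66×10^8 / 10.99 = 4.24×10^7 s.
Equilibrium anomaly ΔT_eq = F / λ = 172.6 / 10.99 = 15.7 K.
t = 582.9 days = 5.04×10^7 s, so t/τ = 1.19.
ΔT(t) = ΔT_eq (1 − e^(−t/τ)) = 15.7 × (1 − e^−1.19) = 10.9 K.

10.9 K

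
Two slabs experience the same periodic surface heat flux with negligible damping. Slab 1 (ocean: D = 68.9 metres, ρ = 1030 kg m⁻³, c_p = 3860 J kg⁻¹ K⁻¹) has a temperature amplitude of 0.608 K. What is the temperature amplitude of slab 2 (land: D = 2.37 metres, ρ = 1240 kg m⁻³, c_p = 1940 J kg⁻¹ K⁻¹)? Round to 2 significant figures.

C_ocean = 2.74×10^8 J/(m²·K); C_land = 5.70×10^6 J/(m²·K).
A ∝ 1/C ⇒ A_land = A_ocean × C_ocean/C_land = 0.608 × 48.0 = 29.2 K.

29 K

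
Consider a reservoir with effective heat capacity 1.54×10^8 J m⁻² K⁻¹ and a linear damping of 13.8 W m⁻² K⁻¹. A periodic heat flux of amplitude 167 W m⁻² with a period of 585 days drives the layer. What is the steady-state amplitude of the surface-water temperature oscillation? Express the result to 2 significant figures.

7.1 K

Areal heat capacity C = 1.54×10^8 J m⁻² K⁻¹ (given).
Angular frequency ω = 2π / T = 2π / 5.05×10^7 s = 1.24×10^-7 s⁻¹.
√((Cω)² + λ²) = √((19.1)² + 13.8²) = 23.6 W/(m²·K).
Amplitude A = F₀ / √((Cω)²+λ²) = 167 / 23.6 = 7.08 K.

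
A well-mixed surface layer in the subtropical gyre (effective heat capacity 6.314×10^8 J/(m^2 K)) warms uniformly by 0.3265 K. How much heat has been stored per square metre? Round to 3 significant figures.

Areal heat capacity C = 6.314×10^8 J/(m^2 K) (given).
ΔQ = C ΔT = 6.31×10^8 × 0.3265 = 2.06×10^8 J/m².

2.06×10^8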